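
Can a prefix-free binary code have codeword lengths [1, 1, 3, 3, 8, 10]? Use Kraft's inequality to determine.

Kraft inequality: Σ 2^(-l_i) ≤ 1 for prefix-free code
Calculating: 2^(-1) + 2^(-1) + 2^(-3) + 2^(-3) + 2^(-8) + 2^(-10)
= 0.5 + 0.5 + 0.125 + 0.125 + 0.00390625 + 0.0009765625
= 1.2549
Since 1.2549 > 1, prefix-free code does not exist


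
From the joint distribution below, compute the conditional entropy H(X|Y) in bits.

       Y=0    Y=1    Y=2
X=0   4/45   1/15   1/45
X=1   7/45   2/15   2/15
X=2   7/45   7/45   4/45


H(X|Y) = Σ_y p(y) H(X|Y=y)
  p(Y=0) = 2/5, H(X|Y=0) = 1.5420
  p(Y=1) = 16/45, H(X|Y=1) = 1.5052
  p(Y=2) = 11/45, H(X|Y=2) = 1.3222
H(X|Y) = 0.4000×1.5420 + 0.3556×1.5052 + 0.2444×1.3222 = 1.4752 bits


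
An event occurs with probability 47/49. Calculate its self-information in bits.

Information content I(x) = -log₂(p(x))
I = -log₂(47/49) = -log₂(0.9592)
I = 0.0601 bits


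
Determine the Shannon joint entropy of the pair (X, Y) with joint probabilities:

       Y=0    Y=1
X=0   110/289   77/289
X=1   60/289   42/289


H(X,Y) = -Σ p(x,y) log₂ p(x,y)
  p(0,0)=110/289: -0.3806 × log₂(0.3806) = 0.5304
  p(0,1)=77/289: -0.2664 × log₂(0.2664) = 0.5084
  p(1,0)=60/289: -0.2076 × log₂(0.2076) = 0.4709
  p(1,1)=42/289: -0.1453 × log₂(0.1453) = 0.4044
H(X,Y) = 1.9141 bits


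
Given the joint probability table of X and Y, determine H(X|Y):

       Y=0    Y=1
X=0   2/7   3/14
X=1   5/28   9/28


H(X|Y) = Σ_y p(y) H(X|Y=y)
  p(Y=0) = 13/28, H(X|Y=0) = 0.9612
  p(Y=1) = 15/28, H(X|Y=1) = 0.9710
H(X|Y) = 0.4643×0.9612 + 0.5357×0.9710 = 0.9664 bits


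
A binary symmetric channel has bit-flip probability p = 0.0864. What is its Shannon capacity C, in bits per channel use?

For BSC with error probability p:
C = 1 - H(p) where H(p) is binary entropy
H(0.0864) = -0.0864 × log₂(0.0864) - 0.9136 × log₂(0.9136)
H(p) = 0.4243
C = 1 - 0.4243 = 0.5757 bits/use


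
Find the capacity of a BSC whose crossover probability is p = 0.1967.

For BSC with error probability p:
C = 1 - H(p) where H(p) is binary entropy
H(0.1967) = -0.1967 × log₂(0.1967) - 0.8033 × log₂(0.8033)
H(p) = 0.7153
C = 1 - 0.7153 = 0.2847 bits/use


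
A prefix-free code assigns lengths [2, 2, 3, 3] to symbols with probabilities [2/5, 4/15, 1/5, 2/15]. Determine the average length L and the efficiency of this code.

Average length L = Σ p_i × l_i = 2.3333 bits
Entropy H = 1.8892 bits
Efficiency η = H/L × 100% = 80.97%


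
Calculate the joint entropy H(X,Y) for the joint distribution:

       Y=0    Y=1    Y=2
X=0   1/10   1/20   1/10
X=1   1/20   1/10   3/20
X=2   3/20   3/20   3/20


H(X,Y) = -Σ p(x,y) log₂ p(x,y)
  p(0,0)=1/10: -0.1000 × log₂(0.1000) = 0.3322
  p(0,1)=1/20: -0.0500 × log₂(0.0500) = 0.2161
  p(0,2)=1/10: -0.1000 × log₂(0.1000) = 0.3322
  p(1,0)=1/20: -0.0500 × log₂(0.0500) = 0.2161
  p(1,1)=1/10: -0.1000 × log₂(0.1000) = 0.3322
  p(1,2)=3/20: -0.1500 × log₂(0.1500) = 0.4105
  p(2,0)=3/20: -0.1500 × log₂(0.1500) = 0.4105
  p(2,1)=3/20: -0.1500 × log₂(0.1500) = 0.4105
  p(2,2)=3/20: -0.1500 × log₂(0.1500) = 0.4105
H(X,Y) = 3.0710 bits


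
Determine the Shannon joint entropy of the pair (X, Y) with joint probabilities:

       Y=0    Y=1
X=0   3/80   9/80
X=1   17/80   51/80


H(X,Y) = -Σ p(x,y) log₂ p(x,y)
  p(0,0)=3/80: -0.0375 × log₂(0.0375) = 0.1776
  p(0,1)=9/80: -0.1125 × log₂(0.1125) = 0.3546
  p(1,0)=17/80: -0.2125 × log₂(0.2125) = 0.4748
  p(1,1)=51/80: -0.6375 × log₂(0.6375) = 0.4141
H(X,Y) = 1.4211 bits


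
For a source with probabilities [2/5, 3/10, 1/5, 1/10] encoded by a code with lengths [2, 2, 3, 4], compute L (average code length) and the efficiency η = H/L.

Average length L = Σ p_i × l_i = 2.4000 bits
Entropy H = 1.8464 bits
Efficiency η = H/L × 100% = 76.93%


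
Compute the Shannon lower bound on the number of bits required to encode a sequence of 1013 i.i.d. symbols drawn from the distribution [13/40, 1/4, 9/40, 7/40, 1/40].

Entropy H = 2.0843 bits/symbol
Minimum bits = H × n = 2.0843 × 1013
= 2111.38 bits


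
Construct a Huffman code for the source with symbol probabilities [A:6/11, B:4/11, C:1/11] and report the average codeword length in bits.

Huffman tree construction:
Combine smallest probabilities repeatedly
Resulting codes:
  A: 1 (length 1)
  B: 01 (length 2)
  C: 00 (length 2)
Average length = Σ p(s) × length(s) = 1.4545 bits


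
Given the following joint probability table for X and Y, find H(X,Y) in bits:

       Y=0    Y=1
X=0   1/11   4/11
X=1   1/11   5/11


H(X,Y) = -Σ p(x,y) log₂ p(x,y)
  p(0,0)=1/11: -0.0909 × log₂(0.0909) = 0.3145
  p(0,1)=4/11: -0.3636 × log₂(0.3636) = 0.5307
  p(1,0)=1/11: -0.0909 × log₂(0.0909) = 0.3145
  p(1,1)=5/11: -0.4545 × log₂(0.4545) = 0.5170
H(X,Y) = 1.6767 bits


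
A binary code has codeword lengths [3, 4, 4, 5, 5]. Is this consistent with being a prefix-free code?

Kraft inequality: Σ 2^(-l_i) ≤ 1 for prefix-free code
Calculating: 2^(-3) + 2^(-4) + 2^(-4) + 2^(-5) + 2^(-5)
= 0.125 + 0.0625 + 0.0625 + 0.03125 + 0.03125
= 0.3125
Since 0.3125 ≤ 1, prefix-free code exists


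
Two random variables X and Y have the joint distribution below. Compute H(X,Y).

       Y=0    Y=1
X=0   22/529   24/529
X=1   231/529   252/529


H(X,Y) = -Σ p(x,y) log₂ p(x,y)
  p(0,0)=22/529: -0.0416 × log₂(0.0416) = 0.1908
  p(0,1)=24/529: -0.0454 × log₂(0.0454) = 0.2024
  p(1,0)=231/529: -0.4367 × log₂(0.4367) = 0.5220
  p(1,1)=252/529: -0.4764 × log₂(0.4764) = 0.5096
H(X,Y) = 1.4249 bits


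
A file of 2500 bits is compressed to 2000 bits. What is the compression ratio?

Compression ratio = Original / Compressed
= 2500 / 2000 = 1.25:1


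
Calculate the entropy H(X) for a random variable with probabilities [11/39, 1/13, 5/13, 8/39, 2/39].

H(X) = -Σ p(x) log₂ p(x)
  -11/39 × log₂(11/39) = 0.5150
  -1/13 × log₂(1/13) = 0.2846
  -5/13 × log₂(5/13) = 0.5302
  -8/39 × log₂(8/39) = 0.4688
  -2/39 × log₂(2/39) = 0.2198
H(X) = 2.0184 bits


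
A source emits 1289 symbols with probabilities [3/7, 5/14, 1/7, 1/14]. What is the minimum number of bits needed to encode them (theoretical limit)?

Entropy H = 1.7274 bits/symbol
Minimum bits = H × n = 1.7274 × 1289
= 2226.61 bits


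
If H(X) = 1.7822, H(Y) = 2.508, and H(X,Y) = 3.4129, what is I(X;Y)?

I(X;Y) = H(X) + H(Y) - H(X,Y)
I(X;Y) = 1.7822 + 2.508 - 3.4129 = 0.8773 bits


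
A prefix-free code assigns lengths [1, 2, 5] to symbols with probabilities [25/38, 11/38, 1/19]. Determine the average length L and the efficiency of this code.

Average length L = Σ p_i × l_i = 1.5000 bits
Entropy H = 1.1387 bits
Efficiency η = H/L × 100% = 75.91%


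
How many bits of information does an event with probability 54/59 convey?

Information content I(x) = -log₂(p(x))
I = -log₂(54/59) = -log₂(0.9153)
I = 0.1278 bits


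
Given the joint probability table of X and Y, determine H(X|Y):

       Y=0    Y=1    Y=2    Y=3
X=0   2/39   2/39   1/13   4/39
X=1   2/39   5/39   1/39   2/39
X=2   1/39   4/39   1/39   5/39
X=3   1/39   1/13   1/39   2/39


H(X|Y) = Σ_y p(y) H(X|Y=y)
  p(Y=0) = 2/13, H(X|Y=0) = 1.9183
  p(Y=1) = 14/39, H(X|Y=1) = 1.9242
  p(Y=2) = 2/13, H(X|Y=2) = 1.7925
  p(Y=3) = 1/3, H(X|Y=3) = 1.8843
H(X|Y) = 0.1538×1.9183 + 0.3590×1.9242 + 0.1538×1.7925 + 0.3333×1.8843 = 1.8897 bits


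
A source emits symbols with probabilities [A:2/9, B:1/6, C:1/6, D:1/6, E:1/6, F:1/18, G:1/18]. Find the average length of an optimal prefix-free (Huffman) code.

Huffman tree construction:
Combine smallest probabilities repeatedly
Resulting codes:
  A: 01 (length 2)
  B: 101 (length 3)
  C: 110 (length 3)
  D: 111 (length 3)
  E: 00 (length 2)
  F: 1000 (length 4)
  G: 1001 (length 4)
Average length = Σ p(s) × length(s) = 2.7222 bits


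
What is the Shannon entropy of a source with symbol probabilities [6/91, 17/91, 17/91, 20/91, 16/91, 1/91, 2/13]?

H(X) = -Σ p(x) log₂ p(x)
  -6/91 × log₂(6/91) = 0.2586
  -17/91 × log₂(17/91) = 0.4521
  -17/91 × log₂(17/91) = 0.4521
  -20/91 × log₂(20/91) = 0.4804
  -16/91 × log₂(16/91) = 0.4409
  -1/91 × log₂(1/91) = 0.0715
  -2/13 × log₂(2/13) = 0.4155
H(X) = 2.5713 bits


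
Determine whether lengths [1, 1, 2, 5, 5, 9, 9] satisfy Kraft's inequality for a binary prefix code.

Kraft inequality: Σ 2^(-l_i) ≤ 1 for prefix-free code
Calculating: 2^(-1) + 2^(-1) + 2^(-2) + 2^(-5) + 2^(-5) + 2^(-9) + 2^(-9)
= 0.5 + 0.5 + 0.25 + 0.03125 + 0.03125 + 0.001953125 + 0.001953125
= 1.3164
Since 1.3164 > 1, prefix-free code does not exist


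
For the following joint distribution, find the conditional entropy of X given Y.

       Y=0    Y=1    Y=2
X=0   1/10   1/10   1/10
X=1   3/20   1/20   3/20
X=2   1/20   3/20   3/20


H(X|Y) = Σ_y p(y) H(X|Y=y)
  p(Y=0) = 3/10, H(X|Y=0) = 1.4591
  p(Y=1) = 3/10, H(X|Y=1) = 1.4591
  p(Y=2) = 2/5, H(X|Y=2) = 1.5613
H(X|Y) = 0.3000×1.4591 + 0.3000×1.4591 + 0.4000×1.5613 = 1.5000 bits


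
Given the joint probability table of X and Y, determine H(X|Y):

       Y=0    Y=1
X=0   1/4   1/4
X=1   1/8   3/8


H(X|Y) = Σ_y p(y) H(X|Y=y)
  p(Y=0) = 3/8, H(X|Y=0) = 0.9183
  p(Y=1) = 5/8, H(X|Y=1) = 0.9710
H(X|Y) = 0.3750×0.9183 + 0.6250×0.9710 = 0.9512 bits


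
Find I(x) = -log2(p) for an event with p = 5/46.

Information content I(x) = -log₂(p(x))
I = -log₂(5/46) = -log₂(0.1087)
I = 3.2016 bits


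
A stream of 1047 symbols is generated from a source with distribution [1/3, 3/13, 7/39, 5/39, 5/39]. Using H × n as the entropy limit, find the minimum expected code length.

Entropy H = 2.2212 bits/symbol
Minimum bits = H × n = 2.2212 × 1047
= 2325.54 bits


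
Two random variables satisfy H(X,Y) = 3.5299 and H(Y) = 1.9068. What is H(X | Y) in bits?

Chain rule: H(X,Y) = H(X|Y) + H(Y)
H(X|Y) = H(X,Y) - H(Y) = 3.5299 - 1.9068 = 1.6231 bits


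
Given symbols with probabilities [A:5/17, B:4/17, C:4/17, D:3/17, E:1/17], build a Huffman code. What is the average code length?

Huffman tree construction:
Combine smallest probabilities repeatedly
Resulting codes:
  A: 11 (length 2)
  B: 00 (length 2)
  C: 01 (length 2)
  D: 101 (length 3)
  E: 100 (length 3)
Average length = Σ p(s) × length(s) = 2.2353 bits


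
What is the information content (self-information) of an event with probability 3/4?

Information content I(x) = -log₂(p(x))
I = -log₂(3/4) = -log₂(0.7500)
I = 0.4150 bits


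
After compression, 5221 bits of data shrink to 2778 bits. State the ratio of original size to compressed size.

Compression ratio = Original / Compressed
= 5221 / 2778 = 1.88:1


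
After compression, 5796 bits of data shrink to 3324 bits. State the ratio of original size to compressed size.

Compression ratio = Original / Compressed
= 5796 / 3324 = 1.74:1


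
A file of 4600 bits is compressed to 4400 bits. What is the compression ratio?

Compression ratio = Original / Compressed
= 4600 / 4400 = 1.05:1


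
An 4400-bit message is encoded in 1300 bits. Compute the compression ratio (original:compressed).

Compression ratio = Original / Compressed
= 4400 / 1300 = 3.38:1


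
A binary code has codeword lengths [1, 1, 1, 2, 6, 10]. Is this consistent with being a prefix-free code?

Kraft inequality: Σ 2^(-l_i) ≤ 1 for prefix-free code
Calculating: 2^(-1) + 2^(-1) + 2^(-1) + 2^(-2) + 2^(-6) + 2^(-10)
= 0.5 + 0.5 + 0.5 + 0.25 + 0.015625 + 0.0009765625
= 1.7666
Since 1.7666 > 1, prefix-free code does not exist


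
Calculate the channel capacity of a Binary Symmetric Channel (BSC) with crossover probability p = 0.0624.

For BSC with error probability p:
C = 1 - H(p) where H(p) is binary entropy
H(0.0624) = -0.0624 × log₂(0.0624) - 0.9376 × log₂(0.9376)
H(p) = 0.3369
C = 1 - 0.3369 = 0.6631 bits/use


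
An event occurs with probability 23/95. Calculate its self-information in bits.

Information content I(x) = -log₂(p(x))
I = -log₂(23/95) = -log₂(0.2421)
I = 2.0463 bits


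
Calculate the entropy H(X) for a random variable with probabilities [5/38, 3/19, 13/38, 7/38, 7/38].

H(X) = -Σ p(x) log₂ p(x)
  -5/38 × log₂(5/38) = 0.3850
  -3/19 × log₂(3/19) = 0.4205
  -13/38 × log₂(13/38) = 0.5294
  -7/38 × log₂(7/38) = 0.4496
  -7/38 × log₂(7/38) = 0.4496
H(X) = 2.2340 bits


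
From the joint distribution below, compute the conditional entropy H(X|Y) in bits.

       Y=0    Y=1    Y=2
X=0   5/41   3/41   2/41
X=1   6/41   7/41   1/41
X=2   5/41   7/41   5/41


H(X|Y) = Σ_y p(y) H(X|Y=y)
  p(Y=0) = 16/41, H(X|Y=0) = 1.5794
  p(Y=1) = 17/41, H(X|Y=1) = 1.4958
  p(Y=2) = 8/41, H(X|Y=2) = 1.2988
H(X|Y) = 0.3902×1.5794 + 0.4146×1.4958 + 0.1951×1.2988 = 1.4900 bits


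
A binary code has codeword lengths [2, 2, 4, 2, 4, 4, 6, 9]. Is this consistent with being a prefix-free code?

Kraft inequality: Σ 2^(-l_i) ≤ 1 for prefix-free code
Calculating: 2^(-2) + 2^(-2) + 2^(-4) + 2^(-2) + 2^(-4) + 2^(-4) + 2^(-6) + 2^(-9)
= 0.25 + 0.25 + 0.0625 + 0.25 + 0.0625 + 0.0625 + 0.015625 + 0.001953125
= 0.9551
Since 0.9551 ≤ 1, prefix-free code exists


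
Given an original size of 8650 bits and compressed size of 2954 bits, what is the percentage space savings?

Space savings = (1 - Compressed/Original) × 100%
= (1 - 2954/8650) × 100%
= 65.85%


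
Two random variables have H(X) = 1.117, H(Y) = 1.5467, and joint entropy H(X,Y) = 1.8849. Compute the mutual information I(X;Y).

I(X;Y) = H(X) + H(Y) - H(X,Y)
I(X;Y) = 1.117 + 1.5467 - 1.8849 = 0.7788 bits


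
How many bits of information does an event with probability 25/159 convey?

Information content I(x) = -log₂(p(x))
I = -log₂(25/159) = -log₂(0.1572)
I = 2.6690 bits


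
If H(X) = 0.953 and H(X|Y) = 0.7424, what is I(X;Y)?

I(X;Y) = H(X) - H(X|Y)
I(X;Y) = 0.953 - 0.7424 = 0.2106 bits


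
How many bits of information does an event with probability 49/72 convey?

Information content I(x) = -log₂(p(x))
I = -log₂(49/72) = -log₂(0.6806)
I = 0.5552 bits


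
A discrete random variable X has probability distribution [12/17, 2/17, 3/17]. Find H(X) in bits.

H(X) = -Σ p(x) log₂ p(x)
  -12/17 × log₂(12/17) = 0.3547
  -2/17 × log₂(2/17) = 0.3632
  -3/17 × log₂(3/17) = 0.4416
H(X) = 1.1596 bits


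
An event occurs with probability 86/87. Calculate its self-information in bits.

Information content I(x) = -log₂(p(x))
I = -log₂(86/87) = -log₂(0.9885)
I = 0.0167 bits


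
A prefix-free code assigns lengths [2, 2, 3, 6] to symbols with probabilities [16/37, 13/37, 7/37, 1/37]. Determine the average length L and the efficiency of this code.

Average length L = Σ p_i × l_i = 2.2973 bits
Entropy H = 1.6484 bits
Efficiency η = H/L × 100% = 71.76%


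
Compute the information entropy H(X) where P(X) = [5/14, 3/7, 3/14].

H(X) = -Σ p(x) log₂ p(x)
  -5/14 × log₂(5/14) = 0.5305
  -3/7 × log₂(3/7) = 0.5239
  -3/14 × log₂(3/14) = 0.4762
H(X) = 1.5306 bits


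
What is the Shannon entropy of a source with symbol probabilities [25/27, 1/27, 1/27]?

H(X) = -Σ p(x) log₂ p(x)
  -25/27 × log₂(25/27) = 0.1028
  -1/27 × log₂(1/27) = 0.1761
  -1/27 × log₂(1/27) = 0.1761
H(X) = 0.4550 bits


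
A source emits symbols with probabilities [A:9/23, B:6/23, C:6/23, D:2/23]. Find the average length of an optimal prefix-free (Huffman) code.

Huffman tree construction:
Combine smallest probabilities repeatedly
Resulting codes:
  A: 0 (length 1)
  B: 111 (length 3)
  C: 10 (length 2)
  D: 110 (length 3)
Average length = Σ p(s) × length(s) = 1.9565 bits


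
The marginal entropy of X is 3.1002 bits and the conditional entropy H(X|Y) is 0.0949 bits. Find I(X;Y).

I(X;Y) = H(X) - H(X|Y)
I(X;Y) = 3.1002 - 0.0949 = 3.0053 bits


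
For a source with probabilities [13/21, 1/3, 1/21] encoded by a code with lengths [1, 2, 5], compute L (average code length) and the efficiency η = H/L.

Average length L = Σ p_i × l_i = 1.5238 bits
Entropy H = 1.1658 bits
Efficiency η = H/L × 100% = 76.50%


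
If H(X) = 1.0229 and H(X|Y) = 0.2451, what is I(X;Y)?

I(X;Y) = H(X) - H(X|Y)
I(X;Y) = 1.0229 - 0.2451 = 0.7778 bits


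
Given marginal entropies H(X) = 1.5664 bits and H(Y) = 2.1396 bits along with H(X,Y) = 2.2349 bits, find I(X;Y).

I(X;Y) = H(X) + H(Y) - H(X,Y)
I(X;Y) = 1.5664 + 2.1396 - 2.2349 = 1.4711 bits


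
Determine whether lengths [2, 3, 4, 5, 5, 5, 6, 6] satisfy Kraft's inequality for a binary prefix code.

Kraft inequality: Σ 2^(-l_i) ≤ 1 for prefix-free code
Calculating: 2^(-2) + 2^(-3) + 2^(-4) + 2^(-5) + 2^(-5) + 2^(-5) + 2^(-6) + 2^(-6)
= 0.25 + 0.125 + 0.0625 + 0.03125 + 0.03125 + 0.03125 + 0.015625 + 0.015625
= 0.5625
Since 0.5625 ≤ 1, prefix-free code exists


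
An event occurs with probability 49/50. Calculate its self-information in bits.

Information content I(x) = -log₂(p(x))
I = -log₂(49/50) = -log₂(0.9800)
I = 0.0291 bits


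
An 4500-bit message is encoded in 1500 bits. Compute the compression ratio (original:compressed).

Compression ratio = Original / Compressed
= 4500 / 1500 = 3.00:1


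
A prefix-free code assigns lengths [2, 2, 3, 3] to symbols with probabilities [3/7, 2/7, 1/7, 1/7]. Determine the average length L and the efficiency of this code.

Average length L = Σ p_i × l_i = 2.2857 bits
Entropy H = 1.8424 bits
Efficiency η = H/L × 100% = 80.60%


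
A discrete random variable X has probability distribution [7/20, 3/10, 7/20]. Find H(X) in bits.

H(X) = -Σ p(x) log₂ p(x)
  -7/20 × log₂(7/20) = 0.5301
  -3/10 × log₂(3/10) = 0.5211
  -7/20 × log₂(7/20) = 0.5301
H(X) = 1.5813 bits


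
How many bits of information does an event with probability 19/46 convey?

Information content I(x) = -log₂(p(x))
I = -log₂(19/46) = -log₂(0.4130)
I = 1.2756 bits


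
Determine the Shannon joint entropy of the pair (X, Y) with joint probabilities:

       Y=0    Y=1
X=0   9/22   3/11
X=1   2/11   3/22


H(X,Y) = -Σ p(x,y) log₂ p(x,y)
  p(0,0)=9/22: -0.4091 × log₂(0.4091) = 0.5275
  p(0,1)=3/11: -0.2727 × log₂(0.2727) = 0.5112
  p(1,0)=2/11: -0.1818 × log₂(0.1818) = 0.4472
  p(1,1)=3/22: -0.1364 × log₂(0.1364) = 0.3920
H(X,Y) = 1.8779 bits


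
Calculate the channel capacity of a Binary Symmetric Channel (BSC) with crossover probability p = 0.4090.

For BSC with error probability p:
C = 1 - H(p) where H(p) is binary entropy
H(0.4090) = -0.4090 × log₂(0.4090) - 0.5910 × log₂(0.5910)
H(p) = 0.9760
C = 1 - 0.9760 = 0.0240 bits/use


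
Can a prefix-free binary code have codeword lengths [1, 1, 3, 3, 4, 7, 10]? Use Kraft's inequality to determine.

Kraft inequality: Σ 2^(-l_i) ≤ 1 for prefix-free code
Calculating: 2^(-1) + 2^(-1) + 2^(-3) + 2^(-3) + 2^(-4) + 2^(-7) + 2^(-10)
= 0.5 + 0.5 + 0.125 + 0.125 + 0.0625 + 0.0078125 + 0.0009765625
= 1.3213
Since 1.3213 > 1, prefix-free code does not exist


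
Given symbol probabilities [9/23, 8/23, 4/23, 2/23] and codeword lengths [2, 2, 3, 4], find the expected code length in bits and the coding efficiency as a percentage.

Average length L = Σ p_i × l_i = 2.3478 bits
Entropy H = 1.8049 bits
Efficiency η = H/L × 100% = 76.88%


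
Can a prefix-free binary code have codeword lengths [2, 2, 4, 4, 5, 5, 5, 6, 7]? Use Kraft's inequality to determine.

Kraft inequality: Σ 2^(-l_i) ≤ 1 for prefix-free code
Calculating: 2^(-2) + 2^(-2) + 2^(-4) + 2^(-4) + 2^(-5) + 2^(-5) + 2^(-5) + 2^(-6) + 2^(-7)
= 0.25 + 0.25 + 0.0625 + 0.0625 + 0.03125 + 0.03125 + 0.03125 + 0.015625 + 0.0078125
= 0.7422
Since 0.7422 ≤ 1, prefix-free code exists


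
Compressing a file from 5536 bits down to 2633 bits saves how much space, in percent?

Space savings = (1 - Compressed/Original) × 100%
= (1 - 2633/5536) × 100%
= 52.44%


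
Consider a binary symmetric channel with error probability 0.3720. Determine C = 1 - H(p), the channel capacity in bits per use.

For BSC with error probability p:
C = 1 - H(p) where H(p) is binary entropy
H(0.3720) = -0.3720 × log₂(0.3720) - 0.6280 × log₂(0.6280)
H(p) = 0.9522
C = 1 - 0.9522 = 0.0478 bits/use


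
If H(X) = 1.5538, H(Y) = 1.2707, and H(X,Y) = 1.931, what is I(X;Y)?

I(X;Y) = H(X) + H(Y) - H(X,Y)
I(X;Y) = 1.5538 + 1.2707 - 1.931 = 0.8935 bits


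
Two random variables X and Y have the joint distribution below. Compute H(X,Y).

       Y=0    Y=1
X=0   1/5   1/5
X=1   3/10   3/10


H(X,Y) = -Σ p(x,y) log₂ p(x,y)
  p(0,0)=1/5: -0.2000 × log₂(0.2000) = 0.4644
  p(0,1)=1/5: -0.2000 × log₂(0.2000) = 0.4644
  p(1,0)=3/10: -0.3000 × log₂(0.3000) = 0.5211
  p(1,1)=3/10: -0.3000 × log₂(0.3000) = 0.5211
H(X,Y) = 1.9710 bits


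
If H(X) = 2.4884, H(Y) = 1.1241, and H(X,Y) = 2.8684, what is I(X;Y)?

I(X;Y) = H(X) + H(Y) - H(X,Y)
I(X;Y) = 2.4884 + 1.1241 - 2.8684 = 0.7441 bits


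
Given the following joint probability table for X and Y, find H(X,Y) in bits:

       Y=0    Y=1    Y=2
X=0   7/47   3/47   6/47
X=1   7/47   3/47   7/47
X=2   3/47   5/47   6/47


H(X,Y) = -Σ p(x,y) log₂ p(x,y)
  p(0,0)=7/47: -0.1489 × log₂(0.1489) = 0.4092
  p(0,1)=3/47: -0.0638 × log₂(0.0638) = 0.2534
  p(0,2)=6/47: -0.1277 × log₂(0.1277) = 0.3791
  p(1,0)=7/47: -0.1489 × log₂(0.1489) = 0.4092
  p(1,1)=3/47: -0.0638 × log₂(0.0638) = 0.2534
  p(1,2)=7/47: -0.1489 × log₂(0.1489) = 0.4092
  p(2,0)=3/47: -0.0638 × log₂(0.0638) = 0.2534
  p(2,1)=5/47: -0.1064 × log₂(0.1064) = 0.3439
  p(2,2)=6/47: -0.1277 × log₂(0.1277) = 0.3791
H(X,Y) = 3.0897 bits


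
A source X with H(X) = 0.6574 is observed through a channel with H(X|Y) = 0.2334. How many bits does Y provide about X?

I(X;Y) = H(X) - H(X|Y)
I(X;Y) = 0.6574 - 0.2334 = 0.424 bits


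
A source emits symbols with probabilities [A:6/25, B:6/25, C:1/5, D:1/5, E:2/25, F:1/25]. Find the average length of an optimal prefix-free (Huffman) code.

Huffman tree construction:
Combine smallest probabilities repeatedly
Resulting codes:
  A: 01 (length 2)
  B: 10 (length 2)
  C: 111 (length 3)
  D: 00 (length 2)
  E: 1101 (length 4)
  F: 1100 (length 4)
Average length = Σ p(s) × length(s) = 2.4400 bits


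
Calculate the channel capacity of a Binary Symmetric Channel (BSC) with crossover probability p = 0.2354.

For BSC with error probability p:
C = 1 - H(p) where H(p) is binary entropy
H(0.2354) = -0.2354 × log₂(0.2354) - 0.7646 × log₂(0.7646)
H(p) = 0.7873
C = 1 - 0.7873 = 0.2127 bits/use


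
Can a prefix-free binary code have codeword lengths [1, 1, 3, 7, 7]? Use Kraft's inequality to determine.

Kraft inequality: Σ 2^(-l_i) ≤ 1 for prefix-free code
Calculating: 2^(-1) + 2^(-1) + 2^(-3) + 2^(-7) + 2^(-7)
= 0.5 + 0.5 + 0.125 + 0.0078125 + 0.0078125
= 1.1406
Since 1.1406 > 1, prefix-free code does not exist


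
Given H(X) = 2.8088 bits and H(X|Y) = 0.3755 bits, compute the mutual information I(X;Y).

I(X;Y) = H(X) - H(X|Y)
I(X;Y) = 2.8088 - 0.3755 = 2.4333 bits


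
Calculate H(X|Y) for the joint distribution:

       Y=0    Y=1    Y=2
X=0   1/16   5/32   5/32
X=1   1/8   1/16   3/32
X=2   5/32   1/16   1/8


H(X|Y) = Σ_y p(y) H(X|Y=y)
  p(Y=0) = 11/32, H(X|Y=0) = 1.4949
  p(Y=1) = 9/32, H(X|Y=1) = 1.4355
  p(Y=2) = 3/8, H(X|Y=2) = 1.5546
H(X|Y) = 0.3438×1.4949 + 0.2812×1.4355 + 0.3750×1.5546 = 1.5006 bits


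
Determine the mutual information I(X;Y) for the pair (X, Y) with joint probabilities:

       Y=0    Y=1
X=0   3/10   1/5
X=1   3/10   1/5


H(X) = 1.0000, H(Y) = 0.9710, H(X,Y) = 1.9710
I(X;Y) = H(X) + H(Y) - H(X,Y) = 0.0000 bits


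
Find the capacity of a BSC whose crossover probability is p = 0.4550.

For BSC with error probability p:
C = 1 - H(p) where H(p) is binary entropy
H(0.4550) = -0.4550 × log₂(0.4550) - 0.5450 × log₂(0.5450)
H(p) = 0.9941
C = 1 - 0.9941 = 0.0059 bits/use


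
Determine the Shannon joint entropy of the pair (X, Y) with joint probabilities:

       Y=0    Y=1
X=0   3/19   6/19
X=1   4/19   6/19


H(X,Y) = -Σ p(x,y) log₂ p(x,y)
  p(0,0)=3/19: -0.1579 × log₂(0.1579) = 0.4205
  p(0,1)=6/19: -0.3158 × log₂(0.3158) = 0.5251
  p(1,0)=4/19: -0.2105 × log₂(0.2105) = 0.4732
  p(1,1)=6/19: -0.3158 × log₂(0.3158) = 0.5251
H(X,Y) = 1.9440 bits


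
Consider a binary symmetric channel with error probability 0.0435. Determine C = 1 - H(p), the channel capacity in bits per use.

For BSC with error probability p:
C = 1 - H(p) where H(p) is binary entropy
H(0.0435) = -0.0435 × log₂(0.0435) - 0.9565 × log₂(0.9565)
H(p) = 0.2581
C = 1 - 0.2581 = 0.7419 bits/use


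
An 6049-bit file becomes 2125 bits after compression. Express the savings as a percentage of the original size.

Space savings = (1 - Compressed/Original) × 100%
= (1 - 2125/6049) × 100%
= 64.87%


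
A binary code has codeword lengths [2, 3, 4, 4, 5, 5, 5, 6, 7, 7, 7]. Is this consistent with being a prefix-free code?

Kraft inequality: Σ 2^(-l_i) ≤ 1 for prefix-free code
Calculating: 2^(-2) + 2^(-3) + 2^(-4) + 2^(-4) + 2^(-5) + 2^(-5) + 2^(-5) + 2^(-6) + 2^(-7) + 2^(-7) + 2^(-7)
= 0.25 + 0.125 + 0.0625 + 0.0625 + 0.03125 + 0.03125 + 0.03125 + 0.015625 + 0.0078125 + 0.0078125 + 0.0078125
= 0.6328
Since 0.6328 ≤ 1, prefix-free code exists


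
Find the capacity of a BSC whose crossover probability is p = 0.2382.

For BSC with error probability p:
C = 1 - H(p) where H(p) is binary entropy
H(0.2382) = -0.2382 × log₂(0.2382) - 0.7618 × log₂(0.7618)
H(p) = 0.7920
C = 1 - 0.7920 = 0.2080 bits/use


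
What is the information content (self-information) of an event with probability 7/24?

Information content I(x) = -log₂(p(x))
I = -log₂(7/24) = -log₂(0.2917)
I = 1.7776 bits


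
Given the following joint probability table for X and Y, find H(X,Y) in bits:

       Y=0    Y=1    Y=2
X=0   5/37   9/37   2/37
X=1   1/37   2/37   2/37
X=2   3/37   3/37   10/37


H(X,Y) = -Σ p(x,y) log₂ p(x,y)
  p(0,0)=5/37: -0.1351 × log₂(0.1351) = 0.3902
  p(0,1)=9/37: -0.2432 × log₂(0.2432) = 0.4961
  p(0,2)=2/37: -0.0541 × log₂(0.0541) = 0.2275
  p(1,0)=1/37: -0.0270 × log₂(0.0270) = 0.1408
  p(1,1)=2/37: -0.0541 × log₂(0.0541) = 0.2275
  p(1,2)=2/37: -0.0541 × log₂(0.0541) = 0.2275
  p(2,0)=3/37: -0.0811 × log₂(0.0811) = 0.2939
  p(2,1)=3/37: -0.0811 × log₂(0.0811) = 0.2939
  p(2,2)=10/37: -0.2703 × log₂(0.2703) = 0.5101
H(X,Y) = 2.8076 bits


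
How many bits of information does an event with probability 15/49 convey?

Information content I(x) = -log₂(p(x))
I = -log₂(15/49) = -log₂(0.3061)
I = 1.7078 bits


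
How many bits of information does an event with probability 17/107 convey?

Information content I(x) = -log₂(p(x))
I = -log₂(17/107) = -log₂(0.1589)
I = 2.6540 bits


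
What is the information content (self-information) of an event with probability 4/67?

Information content I(x) = -log₂(p(x))
I = -log₂(4/67) = -log₂(0.0597)
I = 4.0661 bits


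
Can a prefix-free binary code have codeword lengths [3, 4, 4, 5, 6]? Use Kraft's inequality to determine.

Kraft inequality: Σ 2^(-l_i) ≤ 1 for prefix-free code
Calculating: 2^(-3) + 2^(-4) + 2^(-4) + 2^(-5) + 2^(-6)
= 0.125 + 0.0625 + 0.0625 + 0.03125 + 0.015625
= 0.2969
Since 0.2969 ≤ 1, prefix-free code exists


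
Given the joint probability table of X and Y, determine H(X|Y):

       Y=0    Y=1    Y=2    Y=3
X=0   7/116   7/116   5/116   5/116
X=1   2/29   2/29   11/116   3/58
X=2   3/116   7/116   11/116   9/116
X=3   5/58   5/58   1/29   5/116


H(X|Y) = Σ_y p(y) H(X|Y=y)
  p(Y=0) = 7/29, H(X|Y=0) = 1.8922
  p(Y=1) = 8/29, H(X|Y=1) = 1.9837
  p(Y=2) = 31/116, H(X|Y=2) = 1.8665
  p(Y=3) = 25/116, H(X|Y=3) = 1.9535
H(X|Y) = 0.2414×1.8922 + 0.2759×1.9837 + 0.2672×1.8665 + 0.2155×1.9535 = 1.9238 bits


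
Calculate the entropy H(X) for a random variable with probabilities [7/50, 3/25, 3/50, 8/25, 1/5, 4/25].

H(X) = -Σ p(x) log₂ p(x)
  -7/50 × log₂(7/50) = 0.3971
  -3/25 × log₂(3/25) = 0.3671
  -3/50 × log₂(3/50) = 0.2435
  -8/25 × log₂(8/25) = 0.5260
  -1/5 × log₂(1/5) = 0.4644
  -4/25 × log₂(4/25) = 0.4230
H(X) = 2.4211 bits


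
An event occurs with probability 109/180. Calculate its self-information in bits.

Information content I(x) = -log₂(p(x))
I = -log₂(109/180) = -log₂(0.6056)
I = 0.7237 bits


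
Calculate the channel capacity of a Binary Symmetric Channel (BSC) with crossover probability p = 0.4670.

For BSC with error probability p:
C = 1 - H(p) where H(p) is binary entropy
H(0.4670) = -0.4670 × log₂(0.4670) - 0.5330 × log₂(0.5330)
H(p) = 0.9969
C = 1 - 0.9969 = 0.0031 bits/use


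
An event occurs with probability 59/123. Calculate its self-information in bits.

Information content I(x) = -log₂(p(x))
I = -log₂(59/123) = -log₂(0.4797)
I = 1.0599 bits


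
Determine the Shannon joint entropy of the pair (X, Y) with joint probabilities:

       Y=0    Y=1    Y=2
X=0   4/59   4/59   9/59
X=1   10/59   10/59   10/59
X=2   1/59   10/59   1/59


H(X,Y) = -Σ p(x,y) log₂ p(x,y)
  p(0,0)=4/59: -0.0678 × log₂(0.0678) = 0.2632
  p(0,1)=4/59: -0.0678 × log₂(0.0678) = 0.2632
  p(0,2)=9/59: -0.1525 × log₂(0.1525) = 0.4138
  p(1,0)=10/59: -0.1695 × log₂(0.1695) = 0.4340
  p(1,1)=10/59: -0.1695 × log₂(0.1695) = 0.4340
  p(1,2)=10/59: -0.1695 × log₂(0.1695) = 0.4340
  p(2,0)=1/59: -0.0169 × log₂(0.0169) = 0.0997
  p(2,1)=10/59: -0.1695 × log₂(0.1695) = 0.4340
  p(2,2)=1/59: -0.0169 × log₂(0.0169) = 0.0997
H(X,Y) = 2.8758 bits


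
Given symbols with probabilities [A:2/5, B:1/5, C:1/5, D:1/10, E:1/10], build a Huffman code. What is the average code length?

Huffman tree construction:
Combine smallest probabilities repeatedly
Resulting codes:
  A: 11 (length 2)
  B: 00 (length 2)
  C: 01 (length 2)
  D: 100 (length 3)
  E: 101 (length 3)
Average length = Σ p(s) × length(s) = 2.2000 bits


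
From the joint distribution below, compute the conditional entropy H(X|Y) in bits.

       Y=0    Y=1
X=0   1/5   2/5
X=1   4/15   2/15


H(X|Y) = Σ_y p(y) H(X|Y=y)
  p(Y=0) = 7/15, H(X|Y=0) = 0.9852
  p(Y=1) = 8/15, H(X|Y=1) = 0.8113
H(X|Y) = 0.4667×0.9852 + 0.5333×0.8113 = 0.8925 bits


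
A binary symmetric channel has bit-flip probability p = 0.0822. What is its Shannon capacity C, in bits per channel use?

For BSC with error probability p:
C = 1 - H(p) where H(p) is binary entropy
H(0.0822) = -0.0822 × log₂(0.0822) - 0.9178 × log₂(0.9178)
H(p) = 0.4099
C = 1 - 0.4099 = 0.5901 bits/use


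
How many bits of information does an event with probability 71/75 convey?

Information content I(x) = -log₂(p(x))
I = -log₂(71/75) = -log₂(0.9467)
I = 0.0791 bits


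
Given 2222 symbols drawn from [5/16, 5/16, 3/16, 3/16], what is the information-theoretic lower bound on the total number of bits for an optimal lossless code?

Entropy H = 1.9544 bits/symbol
Minimum bits = H × n = 1.9544 × 2222
= 4342.75 bits


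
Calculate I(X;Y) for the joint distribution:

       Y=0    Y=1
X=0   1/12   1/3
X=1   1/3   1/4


H(X) = 0.9799, H(Y) = 0.9799, H(X,Y) = 1.8554
I(X;Y) = H(X) + H(Y) - H(X,Y) = 0.1043 bits


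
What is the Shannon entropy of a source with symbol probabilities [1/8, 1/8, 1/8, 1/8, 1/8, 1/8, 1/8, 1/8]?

H(X) = -Σ p(x) log₂ p(x)
  -1/8 × log₂(1/8) = 0.3750
  -1/8 × log₂(1/8) = 0.3750
  -1/8 × log₂(1/8) = 0.3750
  -1/8 × log₂(1/8) = 0.3750
  -1/8 × log₂(1/8) = 0.3750
  -1/8 × log₂(1/8) = 0.3750
  -1/8 × log₂(1/8) = 0.3750
  -1/8 × log₂(1/8) = 0.3750
H(X) = 3.0000 bits


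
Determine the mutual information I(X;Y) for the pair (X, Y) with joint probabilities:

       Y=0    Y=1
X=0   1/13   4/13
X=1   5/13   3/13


H(X) = 0.9612, H(Y) = 0.9957, H(X,Y) = 1.8262
I(X;Y) = H(X) + H(Y) - H(X,Y) = 0.1307 bits


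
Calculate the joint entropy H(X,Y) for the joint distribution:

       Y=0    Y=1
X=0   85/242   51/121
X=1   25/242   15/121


H(X,Y) = -Σ p(x,y) log₂ p(x,y)
  p(0,0)=85/242: -0.3512 × log₂(0.3512) = 0.5302
  p(0,1)=51/121: -0.4215 × log₂(0.4215) = 0.5254
  p(1,0)=25/242: -0.1033 × log₂(0.1033) = 0.3383
  p(1,1)=15/121: -0.1240 × log₂(0.1240) = 0.3734
H(X,Y) = 1.7673 bits


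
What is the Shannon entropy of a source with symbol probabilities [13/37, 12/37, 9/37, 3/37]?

H(X) = -Σ p(x) log₂ p(x)
  -13/37 × log₂(13/37) = 0.5302
  -12/37 × log₂(12/37) = 0.5269
  -9/37 × log₂(9/37) = 0.4961
  -3/37 × log₂(3/37) = 0.2939
H(X) = 1.8470 bits


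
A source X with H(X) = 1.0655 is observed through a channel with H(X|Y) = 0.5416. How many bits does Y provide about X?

I(X;Y) = H(X) - H(X|Y)
I(X;Y) = 1.0655 - 0.5416 = 0.5239 bits


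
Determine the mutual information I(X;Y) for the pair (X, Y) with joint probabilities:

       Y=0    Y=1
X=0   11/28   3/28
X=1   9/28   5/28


H(X) = 1.0000, H(Y) = 0.8631, H(X,Y) = 1.8449
I(X;Y) = H(X) + H(Y) - H(X,Y) = 0.0182 bits


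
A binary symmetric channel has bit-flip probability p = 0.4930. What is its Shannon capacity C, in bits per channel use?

For BSC with error probability p:
C = 1 - H(p) where H(p) is binary entropy
H(0.4930) = -0.4930 × log₂(0.4930) - 0.5070 × log₂(0.5070)
H(p) = 0.9999
C = 1 - 0.9999 = 0.0001 bits/use


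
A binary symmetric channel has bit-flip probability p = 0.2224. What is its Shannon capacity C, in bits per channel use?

For BSC with error probability p:
C = 1 - H(p) where H(p) is binary entropy
H(0.2224) = -0.2224 × log₂(0.2224) - 0.7776 × log₂(0.7776)
H(p) = 0.7645
C = 1 - 0.7645 = 0.2355 bits/use


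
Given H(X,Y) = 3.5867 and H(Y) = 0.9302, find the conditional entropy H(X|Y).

Chain rule: H(X,Y) = H(X|Y) + H(Y)
H(X|Y) = H(X,Y) - H(Y) = 3.5867 - 0.9302 = 2.6565 bits


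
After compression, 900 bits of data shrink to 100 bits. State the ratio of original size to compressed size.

Compression ratio = Original / Compressed
= 900 / 100 = 9.00:1


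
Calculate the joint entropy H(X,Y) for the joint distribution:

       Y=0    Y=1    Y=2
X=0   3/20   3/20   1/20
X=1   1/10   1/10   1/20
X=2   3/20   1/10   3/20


H(X,Y) = -Σ p(x,y) log₂ p(x,y)
  p(0,0)=3/20: -0.1500 × log₂(0.1500) = 0.4105
  p(0,1)=3/20: -0.1500 × log₂(0.1500) = 0.4105
  p(0,2)=1/20: -0.0500 × log₂(0.0500) = 0.2161
  p(1,0)=1/10: -0.1000 × log₂(0.1000) = 0.3322
  p(1,1)=1/10: -0.1000 × log₂(0.1000) = 0.3322
  p(1,2)=1/20: -0.0500 × log₂(0.0500) = 0.2161
  p(2,0)=3/20: -0.1500 × log₂(0.1500) = 0.4105
  p(2,1)=1/10: -0.1000 × log₂(0.1000) = 0.3322
  p(2,2)=3/20: -0.1500 × log₂(0.1500) = 0.4105
H(X,Y) = 3.0710 bits


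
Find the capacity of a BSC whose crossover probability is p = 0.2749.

For BSC with error probability p:
C = 1 - H(p) where H(p) is binary entropy
H(0.2749) = -0.2749 × log₂(0.2749) - 0.7251 × log₂(0.7251)
H(p) = 0.8484
C = 1 - 0.8484 = 0.1516 bits/use


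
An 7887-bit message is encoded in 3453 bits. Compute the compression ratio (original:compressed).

Compression ratio = Original / Compressed
= 7887 / 3453 = 2.28:1


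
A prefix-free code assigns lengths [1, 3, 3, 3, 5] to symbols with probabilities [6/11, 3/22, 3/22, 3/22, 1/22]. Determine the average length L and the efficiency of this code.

Average length L = Σ p_i × l_i = 2.0000 bits
Entropy H = 1.8556 bits
Efficiency η = H/L × 100% = 92.78%


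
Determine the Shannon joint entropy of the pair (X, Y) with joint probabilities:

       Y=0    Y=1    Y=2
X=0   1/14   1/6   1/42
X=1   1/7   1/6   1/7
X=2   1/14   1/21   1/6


H(X,Y) = -Σ p(x,y) log₂ p(x,y)
  p(0,0)=1/14: -0.0714 × log₂(0.0714) = 0.2720
  p(0,1)=1/6: -0.1667 × log₂(0.1667) = 0.4308
  p(0,2)=1/42: -0.0238 × log₂(0.0238) = 0.1284
  p(1,0)=1/7: -0.1429 × log₂(0.1429) = 0.4011
  p(1,1)=1/6: -0.1667 × log₂(0.1667) = 0.4308
  p(1,2)=1/7: -0.1429 × log₂(0.1429) = 0.4011
  p(2,0)=1/14: -0.0714 × log₂(0.0714) = 0.2720
  p(2,1)=1/21: -0.0476 × log₂(0.0476) = 0.2092
  p(2,2)=1/6: -0.1667 × log₂(0.1667) = 0.4308
H(X,Y) = 2.9760 bits


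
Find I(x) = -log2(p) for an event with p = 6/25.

Information content I(x) = -log₂(p(x))
I = -log₂(6/25) = -log₂(0.2400)
I = 2.0589 bits


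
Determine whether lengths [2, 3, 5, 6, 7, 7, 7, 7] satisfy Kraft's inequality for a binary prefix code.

Kraft inequality: Σ 2^(-l_i) ≤ 1 for prefix-free code
Calculating: 2^(-2) + 2^(-3) + 2^(-5) + 2^(-6) + 2^(-7) + 2^(-7) + 2^(-7) + 2^(-7)
= 0.25 + 0.125 + 0.03125 + 0.015625 + 0.0078125 + 0.0078125 + 0.0078125 + 0.0078125
= 0.4531
Since 0.4531 ≤ 1, prefix-free code exists


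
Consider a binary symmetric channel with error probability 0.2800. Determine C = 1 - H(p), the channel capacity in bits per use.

For BSC with error probability p:
C = 1 - H(p) where H(p) is binary entropy
H(0.2800) = -0.2800 × log₂(0.2800) - 0.7200 × log₂(0.7200)
H(p) = 0.8555
C = 1 - 0.8555 = 0.1445 bits/use


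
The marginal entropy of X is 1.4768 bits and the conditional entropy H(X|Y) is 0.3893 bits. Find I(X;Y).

I(X;Y) = H(X) - H(X|Y)
I(X;Y) = 1.4768 - 0.3893 = 1.0875 bits


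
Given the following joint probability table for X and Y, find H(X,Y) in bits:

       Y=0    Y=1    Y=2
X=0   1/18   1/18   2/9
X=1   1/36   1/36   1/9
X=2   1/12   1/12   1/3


H(X,Y) = -Σ p(x,y) log₂ p(x,y)
  p(0,0)=1/18: -0.0556 × log₂(0.0556) = 0.2317
  p(0,1)=1/18: -0.0556 × log₂(0.0556) = 0.2317
  p(0,2)=2/9: -0.2222 × log₂(0.2222) = 0.4822
  p(1,0)=1/36: -0.0278 × log₂(0.0278) = 0.1436
  p(1,1)=1/36: -0.0278 × log₂(0.0278) = 0.1436
  p(1,2)=1/9: -0.1111 × log₂(0.1111) = 0.3522
  p(2,0)=1/12: -0.0833 × log₂(0.0833) = 0.2987
  p(2,1)=1/12: -0.0833 × log₂(0.0833) = 0.2987
  p(2,2)=1/3: -0.3333 × log₂(0.3333) = 0.5283
H(X,Y) = 2.7108 bits


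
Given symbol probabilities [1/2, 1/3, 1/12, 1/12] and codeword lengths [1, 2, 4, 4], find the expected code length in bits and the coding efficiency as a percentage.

Average length L = Σ p_i × l_i = 1.8333 bits
Entropy H = 1.6258 bits
Efficiency η = H/L × 100% = 88.68%


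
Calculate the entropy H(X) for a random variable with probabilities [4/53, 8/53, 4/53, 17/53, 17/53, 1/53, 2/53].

H(X) = -Σ p(x) log₂ p(x)
  -4/53 × log₂(4/53) = 0.2814
  -8/53 × log₂(8/53) = 0.4118
  -4/53 × log₂(4/53) = 0.2814
  -17/53 × log₂(17/53) = 0.5262
  -17/53 × log₂(17/53) = 0.5262
  -1/53 × log₂(1/53) = 0.1081
  -2/53 × log₂(2/53) = 0.1784
H(X) = 2.3133 bits


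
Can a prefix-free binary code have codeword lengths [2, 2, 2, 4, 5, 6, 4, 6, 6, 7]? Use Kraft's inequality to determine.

Kraft inequality: Σ 2^(-l_i) ≤ 1 for prefix-free code
Calculating: 2^(-2) + 2^(-2) + 2^(-2) + 2^(-4) + 2^(-5) + 2^(-6) + 2^(-4) + 2^(-6) + 2^(-6) + 2^(-7)
= 0.25 + 0.25 + 0.25 + 0.0625 + 0.03125 + 0.015625 + 0.0625 + 0.015625 + 0.015625 + 0.0078125
= 0.9609
Since 0.9609 ≤ 1, prefix-free code exists


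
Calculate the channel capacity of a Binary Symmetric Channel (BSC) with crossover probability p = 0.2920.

For BSC with error probability p:
C = 1 - H(p) where H(p) is binary entropy
H(0.2920) = -0.2920 × log₂(0.2920) - 0.7080 × log₂(0.7080)
H(p) = 0.8713
C = 1 - 0.8713 = 0.1287 bits/use


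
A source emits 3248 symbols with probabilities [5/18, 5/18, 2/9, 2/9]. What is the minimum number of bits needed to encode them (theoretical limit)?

Entropy H = 1.9911 bits/symbol
Minimum bits = H × n = 1.9911 × 3248
= 6467.02 bits


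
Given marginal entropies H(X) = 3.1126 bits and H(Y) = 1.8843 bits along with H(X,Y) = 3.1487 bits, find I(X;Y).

I(X;Y) = H(X) + H(Y) - H(X,Y)
I(X;Y) = 3.1126 + 1.8843 - 3.1487 = 1.8482 bits


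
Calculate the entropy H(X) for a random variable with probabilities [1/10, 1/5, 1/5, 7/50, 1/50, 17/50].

H(X) = -Σ p(x) log₂ p(x)
  -1/10 × log₂(1/10) = 0.3322
  -1/5 × log₂(1/5) = 0.4644
  -1/5 × log₂(1/5) = 0.4644
  -7/50 × log₂(7/50) = 0.3971
  -1/50 × log₂(1/50) = 0.1129
  -17/50 × log₂(17/50) = 0.5292
H(X) = 2.3001 bits
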